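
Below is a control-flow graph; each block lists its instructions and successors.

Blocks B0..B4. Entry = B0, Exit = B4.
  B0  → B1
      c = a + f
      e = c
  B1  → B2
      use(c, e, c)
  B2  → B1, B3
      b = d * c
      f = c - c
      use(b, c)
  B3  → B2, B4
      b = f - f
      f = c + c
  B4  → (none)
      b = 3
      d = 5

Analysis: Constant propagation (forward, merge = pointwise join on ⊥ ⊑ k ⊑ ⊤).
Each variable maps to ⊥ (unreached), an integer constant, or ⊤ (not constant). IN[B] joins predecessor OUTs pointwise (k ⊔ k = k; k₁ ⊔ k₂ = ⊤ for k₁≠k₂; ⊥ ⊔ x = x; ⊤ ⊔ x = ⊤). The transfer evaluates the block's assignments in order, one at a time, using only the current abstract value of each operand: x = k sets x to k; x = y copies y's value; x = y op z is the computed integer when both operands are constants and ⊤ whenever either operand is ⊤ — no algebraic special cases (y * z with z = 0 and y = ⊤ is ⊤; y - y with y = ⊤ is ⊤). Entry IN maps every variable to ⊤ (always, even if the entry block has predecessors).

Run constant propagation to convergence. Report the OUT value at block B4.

Fixpoint table:
  B0: | IN=(all ⊤) | OUT=(all ⊤)
  B1: | IN=(all ⊤) | OUT=(all ⊤)
  B2: | IN=(all ⊤) | OUT=(all ⊤)
  B3: | IN=(all ⊤) | OUT=(all ⊤)
  B4: | IN=(all ⊤) | OUT={b:3, d:5; rest ⊤}

Merge at B4: IN[B4] = OUT[B3] = {a: ⊤, b: ⊤, c: ⊤, d: ⊤, e: ⊤, f: ⊤}
Applying B4's transfer function to that IN value gives OUT[B4] (row B4 above).

Answer: {a: ⊤, b: 3, c: ⊤, d: 5, e: ⊤, f: ⊤}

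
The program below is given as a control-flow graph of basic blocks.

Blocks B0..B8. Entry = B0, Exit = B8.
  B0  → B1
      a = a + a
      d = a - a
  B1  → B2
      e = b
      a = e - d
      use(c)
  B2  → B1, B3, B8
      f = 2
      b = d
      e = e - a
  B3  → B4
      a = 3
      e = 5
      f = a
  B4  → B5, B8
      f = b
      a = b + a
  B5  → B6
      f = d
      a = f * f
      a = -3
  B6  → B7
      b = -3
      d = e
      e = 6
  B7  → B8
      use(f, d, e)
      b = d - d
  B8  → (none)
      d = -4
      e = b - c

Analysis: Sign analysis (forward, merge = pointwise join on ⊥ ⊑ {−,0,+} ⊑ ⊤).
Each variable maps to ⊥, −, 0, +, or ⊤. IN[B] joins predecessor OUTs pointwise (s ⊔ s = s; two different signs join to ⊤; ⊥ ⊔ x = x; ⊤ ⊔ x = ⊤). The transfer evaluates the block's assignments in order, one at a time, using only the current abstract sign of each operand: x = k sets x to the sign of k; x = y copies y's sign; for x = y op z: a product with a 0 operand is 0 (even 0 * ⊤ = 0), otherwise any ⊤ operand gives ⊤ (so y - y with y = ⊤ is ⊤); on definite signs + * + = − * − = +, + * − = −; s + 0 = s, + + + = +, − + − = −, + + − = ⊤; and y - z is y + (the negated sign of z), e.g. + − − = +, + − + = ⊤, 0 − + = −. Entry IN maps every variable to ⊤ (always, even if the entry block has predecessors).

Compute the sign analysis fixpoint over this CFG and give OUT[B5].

Converged values:
  B0: | IN=(all ⊤) | OUT=(all ⊤)
  B1: | IN=(all ⊤) | OUT=(all ⊤)
  B2: | IN=(all ⊤) | OUT={f:+; rest ⊤}
  B3: | IN={f:+; rest ⊤} | OUT={a:+, e:+, f:+; rest ⊤}
  B4: | IN={a:+, e:+, f:+; rest ⊤} | OUT={e:+; rest ⊤}
  B5: | IN={e:+; rest ⊤} | OUT={a:-, e:+; rest ⊤}
  B6: | IN={a:-, e:+; rest ⊤} | OUT={a:-, b:-, d:+, e:+; rest ⊤}
  B7: | IN={a:-, b:-, d:+, e:+; rest ⊤} | OUT={a:-, d:+, e:+; rest ⊤}
  B8: | IN=(all ⊤) | OUT={d:-; rest ⊤}

Merge at B5: IN[B5] = OUT[B4] = {a: ⊤, b: ⊤, c: ⊤, d: ⊤, e: +, f: ⊤}
Applying B5's transfer function to that IN value gives OUT[B5] (row B5 above).

Answer: {a: -, b: ⊤, c: ⊤, d: ⊤, e: +, f: ⊤}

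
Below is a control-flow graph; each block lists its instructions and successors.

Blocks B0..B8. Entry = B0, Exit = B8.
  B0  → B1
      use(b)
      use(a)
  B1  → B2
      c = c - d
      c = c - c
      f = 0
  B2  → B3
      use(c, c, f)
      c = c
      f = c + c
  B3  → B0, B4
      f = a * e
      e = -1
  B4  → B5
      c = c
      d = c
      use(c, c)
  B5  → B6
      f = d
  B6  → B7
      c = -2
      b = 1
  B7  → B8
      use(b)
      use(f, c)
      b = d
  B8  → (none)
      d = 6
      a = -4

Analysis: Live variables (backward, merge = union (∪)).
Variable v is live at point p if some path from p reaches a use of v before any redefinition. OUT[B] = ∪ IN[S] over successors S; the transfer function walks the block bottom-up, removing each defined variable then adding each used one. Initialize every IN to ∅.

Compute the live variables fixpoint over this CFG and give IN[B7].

Answer: {b, c, d, f}

Derivation:
Converged values:
  B0: | IN={a, b, c, d, e} | OUT={a, b, c, d, e}
  B1: | IN={a, b, c, d, e} | OUT={a, b, c, d, e, f}
  B2: | IN={a, b, c, d, e, f} | OUT={a, b, c, d, e}
  B3: | IN={a, b, c, d, e} | OUT={a, b, c, d, e}
  B4: | IN={c} | OUT={d}
  B5: | IN={d} | OUT={d, f}
  B6: | IN={d, f} | OUT={b, c, d, f}
  B7: | IN={b, c, d, f} | OUT={}
  B8: | IN={} | OUT={}

Merge at B7: OUT[B7] = IN[B8] = {}
Applying B7's transfer function to that OUT value gives IN[B7] (row B7 above).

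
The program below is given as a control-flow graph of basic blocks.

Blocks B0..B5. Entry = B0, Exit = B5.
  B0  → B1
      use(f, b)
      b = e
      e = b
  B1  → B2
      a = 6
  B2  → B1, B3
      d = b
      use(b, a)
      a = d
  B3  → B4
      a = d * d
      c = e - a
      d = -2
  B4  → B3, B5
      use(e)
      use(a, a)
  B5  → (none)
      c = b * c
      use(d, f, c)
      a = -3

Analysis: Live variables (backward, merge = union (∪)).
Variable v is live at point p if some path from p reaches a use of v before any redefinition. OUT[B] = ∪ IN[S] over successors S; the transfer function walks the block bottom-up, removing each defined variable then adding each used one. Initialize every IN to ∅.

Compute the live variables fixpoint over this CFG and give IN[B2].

Answer: {a, b, e, f}

Trace:
Per-block solution:
  B0:  IN={b, e, f}  OUT={b, e, f}
  B1:  IN={b, e, f}  OUT={a, b, e, f}
  B2:  IN={a, b, e, f}  OUT={b, d, e, f}
  B3:  IN={b, d, e, f}  OUT={a, b, c, d, e, f}
  B4:  IN={a, b, c, d, e, f}  OUT={b, c, d, e, f}
  B5:  IN={b, c, d, f}  OUT={}

Merge at B2: OUT[B2] = IN[B1] ⊔ IN[B3] = {b, d, e, f}
Applying B2's transfer function to that OUT value gives IN[B2] (row B2 above).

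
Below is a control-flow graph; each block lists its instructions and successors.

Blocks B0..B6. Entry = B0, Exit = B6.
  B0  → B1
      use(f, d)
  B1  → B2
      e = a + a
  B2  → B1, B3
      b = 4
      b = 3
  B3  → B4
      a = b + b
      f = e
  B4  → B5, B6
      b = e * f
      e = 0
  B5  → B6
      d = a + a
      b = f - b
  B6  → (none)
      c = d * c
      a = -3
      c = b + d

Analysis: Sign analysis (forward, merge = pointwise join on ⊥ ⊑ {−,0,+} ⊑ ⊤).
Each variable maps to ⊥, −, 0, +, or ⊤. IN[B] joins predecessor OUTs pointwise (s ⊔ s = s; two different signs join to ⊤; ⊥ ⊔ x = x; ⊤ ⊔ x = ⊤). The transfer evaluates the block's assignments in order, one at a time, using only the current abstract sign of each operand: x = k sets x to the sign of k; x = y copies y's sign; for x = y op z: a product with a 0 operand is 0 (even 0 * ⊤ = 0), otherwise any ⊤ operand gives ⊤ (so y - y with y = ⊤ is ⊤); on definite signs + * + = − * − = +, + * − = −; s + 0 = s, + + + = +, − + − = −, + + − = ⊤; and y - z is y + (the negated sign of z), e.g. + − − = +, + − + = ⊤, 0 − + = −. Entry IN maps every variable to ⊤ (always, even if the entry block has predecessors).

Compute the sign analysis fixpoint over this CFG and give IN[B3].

Converged values:
  B0:   IN=(all ⊤)   OUT=(all ⊤)
  B1:   IN=(all ⊤)   OUT=(all ⊤)
  B2:   IN=(all ⊤)   OUT={b:+; rest ⊤}
  B3:   IN={b:+; rest ⊤}   OUT={a:+, b:+; rest ⊤}
  B4:   IN={a:+, b:+; rest ⊤}   OUT={a:+, e:0; rest ⊤}
  B5:   IN={a:+, e:0; rest ⊤}   OUT={a:+, d:+, e:0; rest ⊤}
  B6:   IN={a:+, e:0; rest ⊤}   OUT={a:-, e:0; rest ⊤}

Merge at B3: IN[B3] = OUT[B2] = {a: ⊤, b: +, c: ⊤, d: ⊤, e: ⊤, f: ⊤}

Answer: {a: ⊤, b: +, c: ⊤, d: ⊤, e: ⊤, f: ⊤}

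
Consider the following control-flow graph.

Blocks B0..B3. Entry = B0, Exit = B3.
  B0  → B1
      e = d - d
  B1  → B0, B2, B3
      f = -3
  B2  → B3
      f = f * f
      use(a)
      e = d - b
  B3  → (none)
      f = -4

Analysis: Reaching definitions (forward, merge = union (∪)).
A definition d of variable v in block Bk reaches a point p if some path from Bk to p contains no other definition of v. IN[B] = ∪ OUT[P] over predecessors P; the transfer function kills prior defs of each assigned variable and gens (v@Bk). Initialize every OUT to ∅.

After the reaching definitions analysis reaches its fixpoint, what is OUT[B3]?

Per-block solution:
  B0:  IN={e@B0, f@B1}  OUT={e@B0, f@B1}
  B1:  IN={e@B0, f@B1}  OUT={e@B0, f@B1}
  B2:  IN={e@B0, f@B1}  OUT={e@B2, f@B2}
  B3:  IN={e@B0, e@B2, f@B1, f@B2}  OUT={e@B0, e@B2, f@B3}

Merge at B3: IN[B3] = OUT[B1] ⊔ OUT[B2] = {e@B0, e@B2, f@B1, f@B2}
Applying B3's transfer function to that IN value gives OUT[B3] (row B3 above).

Answer: {e@B0, e@B2, f@B3}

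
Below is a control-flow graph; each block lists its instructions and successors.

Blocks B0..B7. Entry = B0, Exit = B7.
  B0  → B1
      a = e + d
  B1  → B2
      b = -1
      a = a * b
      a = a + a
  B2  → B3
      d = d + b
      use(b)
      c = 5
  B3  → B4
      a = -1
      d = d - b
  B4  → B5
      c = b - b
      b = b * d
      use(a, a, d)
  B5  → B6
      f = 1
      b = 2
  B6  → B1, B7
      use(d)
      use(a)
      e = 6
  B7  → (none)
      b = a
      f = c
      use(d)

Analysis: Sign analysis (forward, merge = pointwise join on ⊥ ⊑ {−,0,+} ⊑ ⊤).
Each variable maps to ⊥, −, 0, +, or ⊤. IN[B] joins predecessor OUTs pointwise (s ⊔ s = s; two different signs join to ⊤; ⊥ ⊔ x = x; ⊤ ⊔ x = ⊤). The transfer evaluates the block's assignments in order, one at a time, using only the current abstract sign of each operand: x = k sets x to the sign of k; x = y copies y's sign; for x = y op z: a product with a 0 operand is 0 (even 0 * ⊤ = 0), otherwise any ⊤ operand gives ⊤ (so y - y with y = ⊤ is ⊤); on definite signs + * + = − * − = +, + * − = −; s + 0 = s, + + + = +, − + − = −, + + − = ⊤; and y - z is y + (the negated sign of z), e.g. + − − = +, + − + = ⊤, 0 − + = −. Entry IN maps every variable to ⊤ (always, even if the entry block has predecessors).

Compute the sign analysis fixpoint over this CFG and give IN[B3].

Converged values:
  B0: | IN=(all ⊤) | OUT=(all ⊤)
  B1: | IN=(all ⊤) | OUT={b:-; rest ⊤}
  B2: | IN={b:-; rest ⊤} | OUT={b:-, c:+; rest ⊤}
  B3: | IN={b:-, c:+; rest ⊤} | OUT={a:-, b:-, c:+; rest ⊤}
  B4: | IN={a:-, b:-, c:+; rest ⊤} | OUT={a:-; rest ⊤}
  B5: | IN={a:-; rest ⊤} | OUT={a:-, b:+, f:+; rest ⊤}
  B6: | IN={a:-, b:+, f:+; rest ⊤} | OUT={a:-, b:+, e:+, f:+; rest ⊤}
  B7: | IN={a:-, b:+, e:+, f:+; rest ⊤} | OUT={a:-, b:-, e:+; rest ⊤}

Merge at B3: IN[B3] = OUT[B2] = {a: ⊤, b: -, c: +, d: ⊤, e: ⊤, f: ⊤}

Answer: {a: ⊤, b: -, c: +, d: ⊤, e: ⊤, f: ⊤}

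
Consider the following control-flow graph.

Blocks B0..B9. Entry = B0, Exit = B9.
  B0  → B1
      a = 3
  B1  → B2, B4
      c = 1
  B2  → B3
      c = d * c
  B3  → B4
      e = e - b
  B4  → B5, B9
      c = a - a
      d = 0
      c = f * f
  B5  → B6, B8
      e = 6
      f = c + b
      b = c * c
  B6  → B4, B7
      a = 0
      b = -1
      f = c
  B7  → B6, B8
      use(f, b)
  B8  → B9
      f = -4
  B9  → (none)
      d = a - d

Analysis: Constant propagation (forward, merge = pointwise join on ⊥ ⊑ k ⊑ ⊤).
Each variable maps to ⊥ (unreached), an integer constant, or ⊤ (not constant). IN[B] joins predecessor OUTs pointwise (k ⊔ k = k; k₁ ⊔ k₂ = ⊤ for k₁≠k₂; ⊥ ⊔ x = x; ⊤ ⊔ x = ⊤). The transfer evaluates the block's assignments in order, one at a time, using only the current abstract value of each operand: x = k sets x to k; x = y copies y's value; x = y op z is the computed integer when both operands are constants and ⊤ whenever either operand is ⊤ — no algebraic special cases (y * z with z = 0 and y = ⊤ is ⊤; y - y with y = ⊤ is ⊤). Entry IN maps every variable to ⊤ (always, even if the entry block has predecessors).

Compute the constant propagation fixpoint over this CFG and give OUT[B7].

Answer: {a: 0, b: -1, c: ⊤, d: 0, e: 6, f: ⊤}

Derivation:
Fixpoint table:
  B0:   IN=(all ⊤)   OUT={a:3; rest ⊤}
  B1:   IN={a:3; rest ⊤}   OUT={a:3, c:1; rest ⊤}
  B2:   IN={a:3, c:1; rest ⊤}   OUT={a:3; rest ⊤}
  B3:   IN={a:3; rest ⊤}   OUT={a:3; rest ⊤}
  B4:   IN=(all ⊤)   OUT={d:0; rest ⊤}
  B5:   IN={d:0; rest ⊤}   OUT={d:0, e:6; rest ⊤}
  B6:   IN={d:0, e:6; rest ⊤}   OUT={a:0, b:-1, d:0, e:6; rest ⊤}
  B7:   IN={a:0, b:-1, d:0, e:6; rest ⊤}   OUT={a:0, b:-1, d:0, e:6; rest ⊤}
  B8:   IN={d:0, e:6; rest ⊤}   OUT={d:0, e:6, f:-4; rest ⊤}
  B9:   IN={d:0; rest ⊤}   OUT=(all ⊤)

Merge at B7: IN[B7] = OUT[B6] = {a: 0, b: -1, c: ⊤, d: 0, e: 6, f: ⊤}
Applying B7's transfer function to that IN value gives OUT[B7] (row B7 above).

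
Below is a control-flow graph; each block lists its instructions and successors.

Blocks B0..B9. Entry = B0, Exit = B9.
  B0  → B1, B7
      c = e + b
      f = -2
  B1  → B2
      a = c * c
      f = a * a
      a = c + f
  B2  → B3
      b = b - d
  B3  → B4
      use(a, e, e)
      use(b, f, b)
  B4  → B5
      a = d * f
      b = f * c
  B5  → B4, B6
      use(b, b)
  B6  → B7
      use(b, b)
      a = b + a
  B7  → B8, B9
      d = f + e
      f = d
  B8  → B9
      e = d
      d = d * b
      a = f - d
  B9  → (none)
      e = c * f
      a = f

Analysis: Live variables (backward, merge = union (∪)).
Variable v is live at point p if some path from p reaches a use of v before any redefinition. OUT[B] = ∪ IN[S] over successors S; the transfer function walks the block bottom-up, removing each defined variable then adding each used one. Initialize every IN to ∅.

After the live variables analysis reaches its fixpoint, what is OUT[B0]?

Fixpoint table:
  B0:  IN={b, d, e}  OUT={b, c, d, e, f}
  B1:  IN={b, c, d, e}  OUT={a, b, c, d, e, f}
  B2:  IN={a, b, c, d, e, f}  OUT={a, b, c, d, e, f}
  B3:  IN={a, b, c, d, e, f}  OUT={c, d, e, f}
  B4:  IN={c, d, e, f}  OUT={a, b, c, d, e, f}
  B5:  IN={a, b, c, d, e, f}  OUT={a, b, c, d, e, f}
  B6:  IN={a, b, c, e, f}  OUT={b, c, e, f}
  B7:  IN={b, c, e, f}  OUT={b, c, d, f}
  B8:  IN={b, c, d, f}  OUT={c, f}
  B9:  IN={c, f}  OUT={}

Merge at B0: OUT[B0] = IN[B1] ⊔ IN[B7] = {b, c, d, e, f}

Answer: {b, c, d, e, f}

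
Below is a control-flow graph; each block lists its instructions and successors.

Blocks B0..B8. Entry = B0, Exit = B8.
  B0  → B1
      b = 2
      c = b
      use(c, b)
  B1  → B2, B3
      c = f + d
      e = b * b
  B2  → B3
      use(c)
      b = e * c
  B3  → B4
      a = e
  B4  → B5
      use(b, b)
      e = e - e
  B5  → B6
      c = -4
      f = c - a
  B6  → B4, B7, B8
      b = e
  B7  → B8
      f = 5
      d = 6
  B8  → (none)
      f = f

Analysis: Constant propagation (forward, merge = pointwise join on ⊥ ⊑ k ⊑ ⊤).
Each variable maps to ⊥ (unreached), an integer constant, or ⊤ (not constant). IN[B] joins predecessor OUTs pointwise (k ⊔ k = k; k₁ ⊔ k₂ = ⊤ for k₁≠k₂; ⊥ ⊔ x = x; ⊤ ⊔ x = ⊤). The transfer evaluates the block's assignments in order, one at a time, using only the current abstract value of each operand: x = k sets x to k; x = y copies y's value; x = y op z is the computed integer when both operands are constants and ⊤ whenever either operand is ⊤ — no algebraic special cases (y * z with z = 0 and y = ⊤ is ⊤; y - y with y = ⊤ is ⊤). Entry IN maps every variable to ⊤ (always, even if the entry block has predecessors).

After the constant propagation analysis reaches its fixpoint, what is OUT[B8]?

Fixpoint table:
  B0: | IN=(all ⊤) | OUT={b:2, c:2; rest ⊤}
  B1: | IN={b:2, c:2; rest ⊤} | OUT={b:2, e:4; rest ⊤}
  B2: | IN={b:2, e:4; rest ⊤} | OUT={e:4; rest ⊤}
  B3: | IN={e:4; rest ⊤} | OUT={a:4, e:4; rest ⊤}
  B4: | IN={a:4; rest ⊤} | OUT={a:4; rest ⊤}
  B5: | IN={a:4; rest ⊤} | OUT={a:4, c:-4, f:-8; rest ⊤}
  B6: | IN={a:4, c:-4, f:-8; rest ⊤} | OUT={a:4, c:-4, f:-8; rest ⊤}
  B7: | IN={a:4, c:-4, f:-8; rest ⊤} | OUT={a:4, c:-4, d:6, f:5; rest ⊤}
  B8: | IN={a:4, c:-4; rest ⊤} | OUT={a:4, c:-4; rest ⊤}

Merge at B8: IN[B8] = OUT[B6] ⊔ OUT[B7] = {a: 4, b: ⊤, c: -4, d: ⊤, e: ⊤, f: ⊤}
Applying B8's transfer function to that IN value gives OUT[B8] (row B8 above).

Answer: {a: 4, b: ⊤, c: -4, d: ⊤, e: ⊤, f: ⊤}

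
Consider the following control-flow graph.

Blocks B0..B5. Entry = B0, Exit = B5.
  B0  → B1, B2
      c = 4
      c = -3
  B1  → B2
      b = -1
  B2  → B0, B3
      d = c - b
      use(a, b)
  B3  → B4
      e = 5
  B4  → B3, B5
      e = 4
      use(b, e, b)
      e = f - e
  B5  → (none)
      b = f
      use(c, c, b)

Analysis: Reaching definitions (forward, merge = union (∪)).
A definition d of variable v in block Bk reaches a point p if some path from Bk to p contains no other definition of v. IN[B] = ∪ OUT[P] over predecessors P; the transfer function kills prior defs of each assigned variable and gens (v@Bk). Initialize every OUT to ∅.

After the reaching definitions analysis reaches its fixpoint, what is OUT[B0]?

Answer: {b@B1, c@B0, d@B2}

Trace:
Fixpoint table:
  B0:  IN={b@B1, c@B0, d@B2}  OUT={b@B1, c@B0, d@B2}
  B1:  IN={b@B1, c@B0, d@B2}  OUT={b@B1, c@B0, d@B2}
  B2:  IN={b@B1, c@B0, d@B2}  OUT={b@B1, c@B0, d@B2}
  B3:  IN={b@B1, c@B0, d@B2, e@B4}  OUT={b@B1, c@B0, d@B2, e@B3}
  B4:  IN={b@B1, c@B0, d@B2, e@B3}  OUT={b@B1, c@B0, d@B2, e@B4}
  B5:  IN={b@B1, c@B0, d@B2, e@B4}  OUT={b@B5, c@B0, d@B2, e@B4}

Merge at B0 (entry node, so the boundary value {} is joined with the incoming edge(s)): IN[B0] = {} ⊔ OUT[B2] = {b@B1, c@B0, d@B2}
Applying B0's transfer function to that IN value gives OUT[B0] (row B0 above).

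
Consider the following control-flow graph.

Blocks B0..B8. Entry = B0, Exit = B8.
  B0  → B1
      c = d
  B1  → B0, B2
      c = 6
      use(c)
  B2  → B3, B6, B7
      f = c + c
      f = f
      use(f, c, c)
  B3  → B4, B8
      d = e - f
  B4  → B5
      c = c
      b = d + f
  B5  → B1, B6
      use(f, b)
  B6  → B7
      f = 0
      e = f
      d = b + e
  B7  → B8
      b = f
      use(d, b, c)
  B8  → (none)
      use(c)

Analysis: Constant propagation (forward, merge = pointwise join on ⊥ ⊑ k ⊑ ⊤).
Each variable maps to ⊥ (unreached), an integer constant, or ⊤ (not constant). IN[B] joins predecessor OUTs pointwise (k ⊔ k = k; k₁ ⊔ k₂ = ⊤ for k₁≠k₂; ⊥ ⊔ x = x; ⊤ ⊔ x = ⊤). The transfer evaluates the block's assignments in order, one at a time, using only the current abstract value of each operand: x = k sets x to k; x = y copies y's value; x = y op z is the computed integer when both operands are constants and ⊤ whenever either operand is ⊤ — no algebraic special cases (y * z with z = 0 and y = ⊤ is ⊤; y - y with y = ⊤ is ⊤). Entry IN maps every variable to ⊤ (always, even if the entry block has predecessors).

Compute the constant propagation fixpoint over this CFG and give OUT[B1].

Answer: {a: ⊤, b: ⊤, c: 6, d: ⊤, e: ⊤, f: ⊤}

Derivation:
Converged values:
  B0: | IN=(all ⊤) | OUT=(all ⊤)
  B1: | IN=(all ⊤) | OUT={c:6; rest ⊤}
  B2: | IN={c:6; rest ⊤} | OUT={c:6, f:12; rest ⊤}
  B3: | IN={c:6, f:12; rest ⊤} | OUT={c:6, f:12; rest ⊤}
  B4: | IN={c:6, f:12; rest ⊤} | OUT={c:6, f:12; rest ⊤}
  B5: | IN={c:6, f:12; rest ⊤} | OUT={c:6, f:12; rest ⊤}
  B6: | IN={c:6, f:12; rest ⊤} | OUT={c:6, e:0, f:0; rest ⊤}
  B7: | IN={c:6; rest ⊤} | OUT={c:6; rest ⊤}
  B8: | IN={c:6; rest ⊤} | OUT={c:6; rest ⊤}

Merge at B1: IN[B1] = OUT[B0] ⊔ OUT[B5] = {a: ⊤, b: ⊤, c: ⊤, d: ⊤, e: ⊤, f: ⊤}
Applying B1's transfer function to that IN value gives OUT[B1] (row B1 above).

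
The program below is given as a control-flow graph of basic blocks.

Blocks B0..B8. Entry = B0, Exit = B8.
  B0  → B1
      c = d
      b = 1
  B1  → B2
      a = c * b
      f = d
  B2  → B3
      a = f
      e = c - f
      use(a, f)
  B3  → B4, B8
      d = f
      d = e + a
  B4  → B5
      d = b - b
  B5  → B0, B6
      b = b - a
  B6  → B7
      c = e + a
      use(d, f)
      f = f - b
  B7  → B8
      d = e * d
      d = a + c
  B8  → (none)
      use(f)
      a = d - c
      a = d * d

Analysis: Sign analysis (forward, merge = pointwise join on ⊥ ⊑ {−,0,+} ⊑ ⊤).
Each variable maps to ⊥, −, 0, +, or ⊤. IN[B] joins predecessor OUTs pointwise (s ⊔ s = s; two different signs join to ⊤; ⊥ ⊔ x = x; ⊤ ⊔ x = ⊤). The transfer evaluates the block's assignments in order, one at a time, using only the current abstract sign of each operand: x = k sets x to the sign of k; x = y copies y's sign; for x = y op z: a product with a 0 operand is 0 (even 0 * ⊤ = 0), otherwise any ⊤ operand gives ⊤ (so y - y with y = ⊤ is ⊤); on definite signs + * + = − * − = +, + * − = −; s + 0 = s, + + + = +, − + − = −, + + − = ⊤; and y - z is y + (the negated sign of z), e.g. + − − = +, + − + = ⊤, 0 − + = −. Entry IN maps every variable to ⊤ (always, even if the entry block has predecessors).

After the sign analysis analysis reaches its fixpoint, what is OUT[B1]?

Per-block solution:
  B0:   IN=(all ⊤)   OUT={b:+; rest ⊤}
  B1:   IN={b:+; rest ⊤}   OUT={b:+; rest ⊤}
  B2:   IN={b:+; rest ⊤}   OUT={b:+; rest ⊤}
  B3:   IN={b:+; rest ⊤}   OUT={b:+; rest ⊤}
  B4:   IN={b:+; rest ⊤}   OUT={b:+; rest ⊤}
  B5:   IN={b:+; rest ⊤}   OUT=(all ⊤)
  B6:   IN=(all ⊤)   OUT=(all ⊤)
  B7:   IN=(all ⊤)   OUT=(all ⊤)
  B8:   IN=(all ⊤)   OUT=(all ⊤)

Merge at B1: IN[B1] = OUT[B0] = {a: ⊤, b: +, c: ⊤, d: ⊤, e: ⊤, f: ⊤}
Applying B1's transfer function to that IN value gives OUT[B1] (row B1 above).

Answer: {a: ⊤, b: +, c: ⊤, d: ⊤, e: ⊤, f: ⊤}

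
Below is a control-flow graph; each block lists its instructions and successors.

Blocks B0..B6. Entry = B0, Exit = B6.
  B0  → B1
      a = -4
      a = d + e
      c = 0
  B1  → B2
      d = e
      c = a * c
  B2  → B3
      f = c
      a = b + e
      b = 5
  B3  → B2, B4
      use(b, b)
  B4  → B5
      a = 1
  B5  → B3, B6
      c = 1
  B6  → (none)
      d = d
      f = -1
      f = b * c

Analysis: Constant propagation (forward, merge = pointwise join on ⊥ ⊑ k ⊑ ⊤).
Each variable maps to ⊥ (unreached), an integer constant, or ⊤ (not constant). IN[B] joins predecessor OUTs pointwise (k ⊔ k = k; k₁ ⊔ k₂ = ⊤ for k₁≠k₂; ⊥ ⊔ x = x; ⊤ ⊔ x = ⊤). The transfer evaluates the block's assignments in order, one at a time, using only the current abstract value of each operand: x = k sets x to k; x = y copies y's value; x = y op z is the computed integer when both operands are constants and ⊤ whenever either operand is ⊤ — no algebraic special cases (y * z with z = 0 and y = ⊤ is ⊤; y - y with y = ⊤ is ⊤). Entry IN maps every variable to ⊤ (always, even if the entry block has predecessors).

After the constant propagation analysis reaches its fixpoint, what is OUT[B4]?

Per-block solution:
  B0: | IN=(all ⊤) | OUT={c:0; rest ⊤}
  B1: | IN={c:0; rest ⊤} | OUT=(all ⊤)
  B2: | IN=(all ⊤) | OUT={b:5; rest ⊤}
  B3: | IN={b:5; rest ⊤} | OUT={b:5; rest ⊤}
  B4: | IN={b:5; rest ⊤} | OUT={a:1, b:5; rest ⊤}
  B5: | IN={a:1, b:5; rest ⊤} | OUT={a:1, b:5, c:1; rest ⊤}
  B6: | IN={a:1, b:5, c:1; rest ⊤} | OUT={a:1, b:5, c:1, f:5; rest ⊤}

Merge at B4: IN[B4] = OUT[B3] = {a: ⊤, b: 5, c: ⊤, d: ⊤, e: ⊤, f: ⊤}
Applying B4's transfer function to that IN value gives OUT[B4] (row B4 above).

Answer: {a: 1, b: 5, c: ⊤, d: ⊤, e: ⊤, f: ⊤}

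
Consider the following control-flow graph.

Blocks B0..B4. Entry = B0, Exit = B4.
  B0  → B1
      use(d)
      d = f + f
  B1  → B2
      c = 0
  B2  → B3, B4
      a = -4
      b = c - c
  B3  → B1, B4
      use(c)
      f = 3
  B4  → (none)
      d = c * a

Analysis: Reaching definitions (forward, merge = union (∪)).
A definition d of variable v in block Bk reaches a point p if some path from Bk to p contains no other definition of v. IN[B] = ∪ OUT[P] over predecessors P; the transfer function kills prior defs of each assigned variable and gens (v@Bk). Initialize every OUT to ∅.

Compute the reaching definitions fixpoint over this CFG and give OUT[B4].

Answer: {a@B2, b@B2, c@B1, d@B4, f@B3}

Working:
Per-block solution:
  B0: | IN={} | OUT={d@B0}
  B1: | IN={a@B2, b@B2, c@B1, d@B0, f@B3} | OUT={a@B2, b@B2, c@B1, d@B0, f@B3}
  B2: | IN={a@B2, b@B2, c@B1, d@B0, f@B3} | OUT={a@B2, b@B2, c@B1, d@B0, f@B3}
  B3: | IN={a@B2, b@B2, c@B1, d@B0, f@B3} | OUT={a@B2, b@B2, c@B1, d@B0, f@B3}
  B4: | IN={a@B2, b@B2, c@B1, d@B0, f@B3} | OUT={a@B2, b@B2, c@B1, d@B4, f@B3}

Merge at B4: IN[B4] = OUT[B2] ⊔ OUT[B3] = {a@B2, b@B2, c@B1, d@B0, f@B3}
Applying B4's transfer function to that IN value gives OUT[B4] (row B4 above).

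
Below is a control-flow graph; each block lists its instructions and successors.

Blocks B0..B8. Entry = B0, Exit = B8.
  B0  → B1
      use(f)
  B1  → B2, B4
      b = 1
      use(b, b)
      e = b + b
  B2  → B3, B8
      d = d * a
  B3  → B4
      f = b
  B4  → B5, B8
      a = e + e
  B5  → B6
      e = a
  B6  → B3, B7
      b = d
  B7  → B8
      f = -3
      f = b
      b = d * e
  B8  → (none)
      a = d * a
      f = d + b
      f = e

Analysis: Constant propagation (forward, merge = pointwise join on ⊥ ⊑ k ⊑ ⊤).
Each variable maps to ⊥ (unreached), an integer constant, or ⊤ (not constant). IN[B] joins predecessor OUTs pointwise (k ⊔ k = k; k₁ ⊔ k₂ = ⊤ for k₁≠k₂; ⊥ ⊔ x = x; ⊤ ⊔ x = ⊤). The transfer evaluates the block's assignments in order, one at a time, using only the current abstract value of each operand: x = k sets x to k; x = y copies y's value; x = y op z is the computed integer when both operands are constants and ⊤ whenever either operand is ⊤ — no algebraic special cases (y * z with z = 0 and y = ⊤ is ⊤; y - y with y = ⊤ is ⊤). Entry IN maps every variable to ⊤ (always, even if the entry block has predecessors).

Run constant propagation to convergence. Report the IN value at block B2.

Per-block solution:
  B0: | IN=(all ⊤) | OUT=(all ⊤)
  B1: | IN=(all ⊤) | OUT={b:1, e:2; rest ⊤}
  B2: | IN={b:1, e:2; rest ⊤} | OUT={b:1, e:2; rest ⊤}
  B3: | IN=(all ⊤) | OUT=(all ⊤)
  B4: | IN=(all ⊤) | OUT=(all ⊤)
  B5: | IN=(all ⊤) | OUT=(all ⊤)
  B6: | IN=(all ⊤) | OUT=(all ⊤)
  B7: | IN=(all ⊤) | OUT=(all ⊤)
  B8: | IN=(all ⊤) | OUT=(all ⊤)

Merge at B2: IN[B2] = OUT[B1] = {a: ⊤, b: 1, c: ⊤, d: ⊤, e: 2, f: ⊤}

Answer: {a: ⊤, b: 1, c: ⊤, d: ⊤, e: 2, f: ⊤}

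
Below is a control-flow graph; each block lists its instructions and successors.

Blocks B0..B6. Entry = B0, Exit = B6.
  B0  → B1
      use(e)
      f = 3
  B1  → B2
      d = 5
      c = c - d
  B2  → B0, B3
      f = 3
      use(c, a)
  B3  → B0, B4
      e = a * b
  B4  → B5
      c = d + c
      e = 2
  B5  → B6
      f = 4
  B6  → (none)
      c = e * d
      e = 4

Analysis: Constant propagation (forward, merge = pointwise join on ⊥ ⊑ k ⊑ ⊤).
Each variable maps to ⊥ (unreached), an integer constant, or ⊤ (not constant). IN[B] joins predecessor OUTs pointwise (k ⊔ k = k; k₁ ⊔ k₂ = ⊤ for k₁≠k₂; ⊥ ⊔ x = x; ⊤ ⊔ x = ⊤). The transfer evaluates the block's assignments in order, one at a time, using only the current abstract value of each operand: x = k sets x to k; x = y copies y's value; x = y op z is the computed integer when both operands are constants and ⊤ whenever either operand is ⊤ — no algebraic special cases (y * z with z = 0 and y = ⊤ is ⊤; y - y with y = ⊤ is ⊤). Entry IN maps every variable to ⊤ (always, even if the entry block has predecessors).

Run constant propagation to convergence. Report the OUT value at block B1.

Answer: {a: ⊤, b: ⊤, c: ⊤, d: 5, e: ⊤, f: 3}

Derivation:
Converged values:
  B0:  IN=(all ⊤)  OUT={f:3; rest ⊤}
  B1:  IN={f:3; rest ⊤}  OUT={d:5, f:3; rest ⊤}
  B2:  IN={d:5, f:3; rest ⊤}  OUT={d:5, f:3; rest ⊤}
  B3:  IN={d:5, f:3; rest ⊤}  OUT={d:5, f:3; rest ⊤}
  B4:  IN={d:5, f:3; rest ⊤}  OUT={d:5, e:2, f:3; rest ⊤}
  B5:  IN={d:5, e:2, f:3; rest ⊤}  OUT={d:5, e:2, f:4; rest ⊤}
  B6:  IN={d:5, e:2, f:4; rest ⊤}  OUT={c:10, d:5, e:4, f:4; rest ⊤}

Merge at B1: IN[B1] = OUT[B0] = {a: ⊤, b: ⊤, c: ⊤, d: ⊤, e: ⊤, f: 3}
Applying B1's transfer function to that IN value gives OUT[B1] (row B1 above).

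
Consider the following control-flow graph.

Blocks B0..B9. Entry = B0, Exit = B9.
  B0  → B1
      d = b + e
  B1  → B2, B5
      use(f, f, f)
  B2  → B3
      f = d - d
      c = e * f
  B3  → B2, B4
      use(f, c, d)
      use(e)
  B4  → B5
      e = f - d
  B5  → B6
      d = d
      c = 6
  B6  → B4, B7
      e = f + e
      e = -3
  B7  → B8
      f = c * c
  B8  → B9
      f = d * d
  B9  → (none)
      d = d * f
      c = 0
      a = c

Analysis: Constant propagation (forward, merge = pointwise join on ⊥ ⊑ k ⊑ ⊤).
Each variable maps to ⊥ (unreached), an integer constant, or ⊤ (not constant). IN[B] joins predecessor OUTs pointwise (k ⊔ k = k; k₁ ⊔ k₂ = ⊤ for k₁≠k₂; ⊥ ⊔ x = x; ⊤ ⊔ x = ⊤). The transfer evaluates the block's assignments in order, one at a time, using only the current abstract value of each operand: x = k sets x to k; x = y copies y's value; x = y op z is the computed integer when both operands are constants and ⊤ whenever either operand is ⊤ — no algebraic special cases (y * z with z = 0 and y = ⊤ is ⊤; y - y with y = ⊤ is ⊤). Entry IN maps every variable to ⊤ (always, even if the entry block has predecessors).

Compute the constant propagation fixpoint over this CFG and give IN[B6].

Converged values:
  B0:   IN=(all ⊤)   OUT=(all ⊤)
  B1:   IN=(all ⊤)   OUT=(all ⊤)
  B2:   IN=(all ⊤)   OUT=(all ⊤)
  B3:   IN=(all ⊤)   OUT=(all ⊤)
  B4:   IN=(all ⊤)   OUT=(all ⊤)
  B5:   IN=(all ⊤)   OUT={c:6; rest ⊤}
  B6:   IN={c:6; rest ⊤}   OUT={c:6, e:-3; rest ⊤}
  B7:   IN={c:6, e:-3; rest ⊤}   OUT={c:6, e:-3, f:36; rest ⊤}
  B8:   IN={c:6, e:-3, f:36; rest ⊤}   OUT={c:6, e:-3; rest ⊤}
  B9:   IN={c:6, e:-3; rest ⊤}   OUT={a:0, c:0, e:-3; rest ⊤}

Merge at B6: IN[B6] = OUT[B5] = {a: ⊤, b: ⊤, c: 6, d: ⊤, e: ⊤, f: ⊤}

Answer: {a: ⊤, b: ⊤, c: 6, d: ⊤, e: ⊤, f: ⊤}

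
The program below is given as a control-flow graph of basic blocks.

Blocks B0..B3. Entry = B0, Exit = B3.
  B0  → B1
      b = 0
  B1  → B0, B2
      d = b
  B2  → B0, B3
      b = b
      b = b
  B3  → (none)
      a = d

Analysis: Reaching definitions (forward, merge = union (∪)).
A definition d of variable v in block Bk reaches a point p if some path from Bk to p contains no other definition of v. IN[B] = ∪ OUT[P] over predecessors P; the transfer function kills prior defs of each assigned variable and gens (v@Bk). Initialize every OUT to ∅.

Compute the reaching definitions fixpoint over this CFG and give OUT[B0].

Answer: {b@B0, d@B1}

Working:
Per-block solution:
  B0: | IN={b@B0, b@B2, d@B1} | OUT={b@B0, d@B1}
  B1: | IN={b@B0, d@B1} | OUT={b@B0, d@B1}
  B2: | IN={b@B0, d@B1} | OUT={b@B2, d@B1}
  B3: | IN={b@B2, d@B1} | OUT={a@B3, b@B2, d@B1}

Merge at B0 (entry node, so the boundary value {} is joined with the incoming edge(s)): IN[B0] = {} ⊔ OUT[B1] ⊔ OUT[B2] = {b@B0, b@B2, d@B1}
Applying B0's transfer function to that IN value gives OUT[B0] (row B0 above).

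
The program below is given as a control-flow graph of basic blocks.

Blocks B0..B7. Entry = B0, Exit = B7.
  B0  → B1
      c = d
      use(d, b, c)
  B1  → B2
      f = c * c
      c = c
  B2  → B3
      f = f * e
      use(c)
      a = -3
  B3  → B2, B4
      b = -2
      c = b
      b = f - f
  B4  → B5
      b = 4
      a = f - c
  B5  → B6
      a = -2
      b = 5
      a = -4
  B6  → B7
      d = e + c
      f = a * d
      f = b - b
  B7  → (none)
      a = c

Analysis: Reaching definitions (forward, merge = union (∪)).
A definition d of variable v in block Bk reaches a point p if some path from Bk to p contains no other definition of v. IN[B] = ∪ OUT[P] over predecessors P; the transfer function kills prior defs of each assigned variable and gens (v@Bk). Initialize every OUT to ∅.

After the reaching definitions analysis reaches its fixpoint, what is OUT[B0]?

Per-block solution:
  B0:   IN={}   OUT={c@B0}
  B1:   IN={c@B0}   OUT={c@B1, f@B1}
  B2:   IN={a@B2, b@B3, c@B1, c@B3, f@B1, f@B2}   OUT={a@B2, b@B3, c@B1, c@B3, f@B2}
  B3:   IN={a@B2, b@B3, c@B1, c@B3, f@B2}   OUT={a@B2, b@B3, c@B3, f@B2}
  B4:   IN={a@B2, b@B3, c@B3, f@B2}   OUT={a@B4, b@B4, c@B3, f@B2}
  B5:   IN={a@B4, b@B4, c@B3, f@B2}   OUT={a@B5, b@B5, c@B3, f@B2}
  B6:   IN={a@B5, b@B5, c@B3, f@B2}   OUT={a@B5, b@B5, c@B3, d@B6, f@B6}
  B7:   IN={a@B5, b@B5, c@B3, d@B6, f@B6}   OUT={a@B7, b@B5, c@B3, d@B6, f@B6}

B0 is the boundary node: IN[B0] = {}
Applying B0's transfer function to that IN value gives OUT[B0] (row B0 above).

Answer: {c@B0}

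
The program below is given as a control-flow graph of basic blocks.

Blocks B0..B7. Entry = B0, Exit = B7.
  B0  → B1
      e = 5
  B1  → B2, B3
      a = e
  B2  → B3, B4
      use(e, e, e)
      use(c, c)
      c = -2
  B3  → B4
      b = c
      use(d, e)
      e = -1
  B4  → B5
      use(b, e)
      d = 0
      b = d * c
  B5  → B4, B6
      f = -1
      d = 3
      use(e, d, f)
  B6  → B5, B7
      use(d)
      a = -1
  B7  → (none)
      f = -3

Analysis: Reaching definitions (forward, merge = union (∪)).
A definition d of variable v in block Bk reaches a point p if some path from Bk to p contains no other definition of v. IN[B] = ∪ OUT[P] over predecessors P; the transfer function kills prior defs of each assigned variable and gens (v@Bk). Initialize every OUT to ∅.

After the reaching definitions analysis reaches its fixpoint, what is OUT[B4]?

Per-block solution:
  B0:   IN={}   OUT={e@B0}
  B1:   IN={e@B0}   OUT={a@B1, e@B0}
  B2:   IN={a@B1, e@B0}   OUT={a@B1, c@B2, e@B0}
  B3:   IN={a@B1, c@B2, e@B0}   OUT={a@B1, b@B3, c@B2, e@B3}
  B4:   IN={a@B1, a@B6, b@B3, b@B4, c@B2, d@B5, e@B0, e@B3, f@B5}   OUT={a@B1, a@B6, b@B4, c@B2, d@B4, e@B0, e@B3, f@B5}
  B5:   IN={a@B1, a@B6, b@B4, c@B2, d@B4, d@B5, e@B0, e@B3, f@B5}   OUT={a@B1, a@B6, b@B4, c@B2, d@B5, e@B0, e@B3, f@B5}
  B6:   IN={a@B1, a@B6, b@B4, c@B2, d@B5, e@B0, e@B3, f@B5}   OUT={a@B6, b@B4, c@B2, d@B5, e@B0, e@B3, f@B5}
  B7:   IN={a@B6, b@B4, c@B2, d@B5, e@B0, e@B3, f@B5}   OUT={a@B6, b@B4, c@B2, d@B5, e@B0, e@B3, f@B7}

Merge at B4: IN[B4] = OUT[B2] ⊔ OUT[B3] ⊔ OUT[B5] = {a@B1, a@B6, b@B3, b@B4, c@B2, d@B5, e@B0, e@B3, f@B5}
Applying B4's transfer function to that IN value gives OUT[B4] (row B4 above).

Answer: {a@B1, a@B6, b@B4, c@B2, d@B4, e@B0, e@B3, f@B5}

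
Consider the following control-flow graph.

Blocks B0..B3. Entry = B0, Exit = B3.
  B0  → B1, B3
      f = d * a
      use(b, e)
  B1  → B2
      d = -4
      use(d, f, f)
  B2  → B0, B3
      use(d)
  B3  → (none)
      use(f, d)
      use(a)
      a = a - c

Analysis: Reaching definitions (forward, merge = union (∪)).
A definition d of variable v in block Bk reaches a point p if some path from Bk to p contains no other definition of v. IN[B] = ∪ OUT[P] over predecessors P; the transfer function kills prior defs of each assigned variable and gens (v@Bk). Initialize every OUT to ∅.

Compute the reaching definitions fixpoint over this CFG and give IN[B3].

Answer: {d@B1, f@B0}

Derivation:
Fixpoint table:
  B0: | IN={d@B1, f@B0} | OUT={d@B1, f@B0}
  B1: | IN={d@B1, f@B0} | OUT={d@B1, f@B0}
  B2: | IN={d@B1, f@B0} | OUT={d@B1, f@B0}
  B3: | IN={d@B1, f@B0} | OUT={a@B3, d@B1, f@B0}

Merge at B3: IN[B3] = OUT[B0] ⊔ OUT[B2] = {d@B1, f@B0}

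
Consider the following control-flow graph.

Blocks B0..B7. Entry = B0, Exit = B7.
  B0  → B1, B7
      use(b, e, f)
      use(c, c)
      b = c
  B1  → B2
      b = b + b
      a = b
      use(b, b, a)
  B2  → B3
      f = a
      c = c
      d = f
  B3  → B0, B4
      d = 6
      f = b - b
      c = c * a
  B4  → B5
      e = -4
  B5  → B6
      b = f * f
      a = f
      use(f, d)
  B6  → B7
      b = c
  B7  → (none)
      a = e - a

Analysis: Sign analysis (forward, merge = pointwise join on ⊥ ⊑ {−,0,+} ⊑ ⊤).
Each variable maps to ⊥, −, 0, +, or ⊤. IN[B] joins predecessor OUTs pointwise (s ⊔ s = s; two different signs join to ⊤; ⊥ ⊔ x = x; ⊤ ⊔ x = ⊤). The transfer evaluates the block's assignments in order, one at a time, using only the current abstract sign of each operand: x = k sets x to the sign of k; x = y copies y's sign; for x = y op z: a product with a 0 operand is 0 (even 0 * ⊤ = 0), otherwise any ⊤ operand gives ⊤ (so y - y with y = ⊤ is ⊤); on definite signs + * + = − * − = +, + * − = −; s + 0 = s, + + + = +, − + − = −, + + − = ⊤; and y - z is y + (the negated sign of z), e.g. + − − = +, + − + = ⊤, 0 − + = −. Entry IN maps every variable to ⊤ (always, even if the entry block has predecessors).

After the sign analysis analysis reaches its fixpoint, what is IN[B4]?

Fixpoint table:
  B0: | IN=(all ⊤) | OUT=(all ⊤)
  B1: | IN=(all ⊤) | OUT=(all ⊤)
  B2: | IN=(all ⊤) | OUT=(all ⊤)
  B3: | IN=(all ⊤) | OUT={d:+; rest ⊤}
  B4: | IN={d:+; rest ⊤} | OUT={d:+, e:-; rest ⊤}
  B5: | IN={d:+, e:-; rest ⊤} | OUT={d:+, e:-; rest ⊤}
  B6: | IN={d:+, e:-; rest ⊤} | OUT={d:+, e:-; rest ⊤}
  B7: | IN=(all ⊤) | OUT=(all ⊤)

Merge at B4: IN[B4] = OUT[B3] = {a: ⊤, b: ⊤, c: ⊤, d: +, e: ⊤, f: ⊤}

Answer: {a: ⊤, b: ⊤, c: ⊤, d: +, e: ⊤, f: ⊤}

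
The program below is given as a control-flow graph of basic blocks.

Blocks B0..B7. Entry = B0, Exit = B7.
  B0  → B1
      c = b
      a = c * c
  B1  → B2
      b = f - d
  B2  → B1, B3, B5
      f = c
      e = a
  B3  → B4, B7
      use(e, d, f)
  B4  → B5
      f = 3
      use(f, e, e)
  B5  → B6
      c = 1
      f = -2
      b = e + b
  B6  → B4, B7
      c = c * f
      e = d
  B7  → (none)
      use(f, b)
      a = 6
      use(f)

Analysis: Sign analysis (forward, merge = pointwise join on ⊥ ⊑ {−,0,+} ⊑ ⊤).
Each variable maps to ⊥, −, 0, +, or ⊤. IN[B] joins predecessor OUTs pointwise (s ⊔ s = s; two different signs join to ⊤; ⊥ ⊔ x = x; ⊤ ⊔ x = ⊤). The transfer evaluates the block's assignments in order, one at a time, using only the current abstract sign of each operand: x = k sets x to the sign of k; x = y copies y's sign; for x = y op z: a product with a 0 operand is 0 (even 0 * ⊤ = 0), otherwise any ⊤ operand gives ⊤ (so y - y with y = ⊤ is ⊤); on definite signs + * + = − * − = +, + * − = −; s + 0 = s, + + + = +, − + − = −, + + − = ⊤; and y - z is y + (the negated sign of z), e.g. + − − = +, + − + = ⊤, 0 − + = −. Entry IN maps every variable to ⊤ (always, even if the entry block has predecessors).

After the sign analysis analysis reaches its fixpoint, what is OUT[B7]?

Fixpoint table:
  B0:   IN=(all ⊤)   OUT=(all ⊤)
  B1:   IN=(all ⊤)   OUT=(all ⊤)
  B2:   IN=(all ⊤)   OUT=(all ⊤)
  B3:   IN=(all ⊤)   OUT=(all ⊤)
  B4:   IN=(all ⊤)   OUT={f:+; rest ⊤}
  B5:   IN=(all ⊤)   OUT={c:+, f:-; rest ⊤}
  B6:   IN={c:+, f:-; rest ⊤}   OUT={c:-, f:-; rest ⊤}
  B7:   IN=(all ⊤)   OUT={a:+; rest ⊤}

Merge at B7: IN[B7] = OUT[B3] ⊔ OUT[B6] = {a: ⊤, b: ⊤, c: ⊤, d: ⊤, e: ⊤, f: ⊤}
Applying B7's transfer function to that IN value gives OUT[B7] (row B7 above).

Answer: {a: +, b: ⊤, c: ⊤, d: ⊤, e: ⊤, f: ⊤}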